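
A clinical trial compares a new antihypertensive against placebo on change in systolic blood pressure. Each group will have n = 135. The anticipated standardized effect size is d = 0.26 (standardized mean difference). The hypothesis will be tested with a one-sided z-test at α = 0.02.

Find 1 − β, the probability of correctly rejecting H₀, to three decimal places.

Noncentrality parameter: δ = d·√(n/2) = 0.26 × √(135/2) = 2.1361
Critical value for a one-sided test at α = 0.02: z_α = 2.054.
Power = Φ(δ − 2.054) = Φ(0.082) = 0.5328.

Power ≈ 0.533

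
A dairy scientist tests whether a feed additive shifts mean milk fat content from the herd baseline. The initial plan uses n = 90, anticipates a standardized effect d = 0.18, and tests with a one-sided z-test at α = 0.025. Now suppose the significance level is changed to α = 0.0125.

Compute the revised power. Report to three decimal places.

Power ≈ 0.297

δ = d·√n = 0.18 × √90 = 1.7076 (unchanged). New critical value: z_{0.0125} = 2.241.
Revised power = Φ(δ − 2.241) = Φ(-0.534) = 0.2967.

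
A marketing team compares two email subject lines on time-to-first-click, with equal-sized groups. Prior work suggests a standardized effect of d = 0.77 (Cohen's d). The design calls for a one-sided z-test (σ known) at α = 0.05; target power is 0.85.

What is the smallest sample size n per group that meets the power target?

n = 25 per group

Set Φ(δ − 1.645) = 0.85; then δ − 1.645 = Φ⁻¹(0.85) = 1.036, giving δ = 2.681.
δ = d·√(n/2) ⇒ n = 2(δ/d)² = 2 × (2.681 / 0.77)² = 24.25.
Round up to the next whole unit.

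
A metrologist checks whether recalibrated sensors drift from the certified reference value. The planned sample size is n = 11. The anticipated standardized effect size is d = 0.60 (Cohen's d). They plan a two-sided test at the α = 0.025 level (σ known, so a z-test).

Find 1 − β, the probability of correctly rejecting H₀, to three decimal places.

Noncentrality parameter: δ = d·√n = 0.60 × √11 = 1.9900
Critical value for a two-sided test at α = 0.025: z_{α/2} = 2.241.
Power = Φ(δ − 2.241) + Φ(−δ − 2.241) = Φ(-0.251) + Φ(-4.231) = 0.4007 + 0.0000 = 0.4008.

Power ≈ 0.401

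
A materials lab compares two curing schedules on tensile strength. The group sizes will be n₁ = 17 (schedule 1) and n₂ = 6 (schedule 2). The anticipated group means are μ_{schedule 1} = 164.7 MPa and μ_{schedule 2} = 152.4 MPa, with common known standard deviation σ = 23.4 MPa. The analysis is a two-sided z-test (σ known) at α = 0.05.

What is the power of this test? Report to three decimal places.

Power ≈ 0.198

Standardized effect: d = |μ_{schedule 1} − μ_{schedule 2}| / σ = |164.7 − 152.4| / 23.4 = 0.5256
Noncentrality parameter: δ = d / √(1/n₁ + 1/n₂) = 0.5256 / √(1/17 + 1/6) = 1.1069
Critical value for a two-sided test at α = 0.05: z_{α/2} = 1.960.
Power = Φ(δ − 1.960) + Φ(−δ − 1.960) = Φ(-0.853) + Φ(-3.067) = 0.1968 + 0.0011 = 0.1979.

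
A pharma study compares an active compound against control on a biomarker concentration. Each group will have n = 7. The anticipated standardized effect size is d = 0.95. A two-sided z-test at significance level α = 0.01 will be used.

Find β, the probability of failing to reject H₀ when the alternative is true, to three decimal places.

Noncentrality parameter: λ = d·√(n/2) = 0.95 × √(7/2) = 1.7773
Critical value for a two-sided test at α = 0.01: z_{α/2} = 2.576.
Power = Φ(λ − 2.576) + Φ(−λ − 2.576) = Φ(-0.799) + Φ(-4.353) = 0.2123 + 0.0000 = 0.2123.
Type II error: β = 1 − power = 1 − 0.2123 = 0.7877.

β ≈ 0.788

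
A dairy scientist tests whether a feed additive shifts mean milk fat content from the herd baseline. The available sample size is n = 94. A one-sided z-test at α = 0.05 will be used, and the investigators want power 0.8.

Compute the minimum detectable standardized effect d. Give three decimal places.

Required noncentrality: δ = z_{0.05} + z_{0.20} = 1.645 + 0.842 = 2.486.
δ = d·√n ⇒ d = δ/√n = 2.486/√94 = 0.2565.

d ≈ 0.256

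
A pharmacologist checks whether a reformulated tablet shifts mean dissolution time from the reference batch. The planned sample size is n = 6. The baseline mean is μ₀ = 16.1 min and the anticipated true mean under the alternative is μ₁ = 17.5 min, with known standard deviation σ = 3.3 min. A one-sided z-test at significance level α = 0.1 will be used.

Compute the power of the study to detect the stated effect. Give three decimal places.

Standardized effect: d = |μ₁ − μ₀| / σ = |17.5 − 16.1| / 3.3 = 0.4242
Noncentrality parameter: δ = d·√n = 0.4242 × √6 = 1.0392
Critical value for a one-sided test at α = 0.1: z_α = 1.282.
Power = P(Z > 1.282 − δ) = Φ(-0.242) = 0.4042.

Power ≈ 0.404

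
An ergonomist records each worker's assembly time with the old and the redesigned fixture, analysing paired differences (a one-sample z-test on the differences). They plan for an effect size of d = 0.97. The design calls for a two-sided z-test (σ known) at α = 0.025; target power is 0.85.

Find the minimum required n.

For power 0.85 need Φ(δ − z_{0.0125}) = 0.85, so δ = z_{0.0125} + z_{0.15} = 2.241 + 1.036 = 3.278.
(Ignoring the negligible lower-tail rejection probability gives the usual closed-form inversion.)
δ = d·√n ⇒ n = (δ/d)² = (3.278 / 0.97)² = 11.42.
Round up to the next whole unit.

n = 12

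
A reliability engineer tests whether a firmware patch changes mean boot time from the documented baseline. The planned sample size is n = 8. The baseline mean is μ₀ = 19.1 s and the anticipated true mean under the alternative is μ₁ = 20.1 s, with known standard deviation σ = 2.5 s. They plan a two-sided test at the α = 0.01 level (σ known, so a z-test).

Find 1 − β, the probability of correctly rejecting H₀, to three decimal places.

Standardized effect: d = |μ₁ − μ₀| / σ = |20.1 − 19.1| / 2.5 = 0.4000
Noncentrality parameter: δ = d·√n = 0.4000 × √8 = 1.1314
Critical value for a two-sided test at α = 0.01: z_{α/2} = 2.576.
Power = Φ(δ − 2.576) + Φ(−δ − 2.576) = Φ(-1.444) + Φ(-3.707) = 0.0743 + 0.0001 = 0.0744.

Power ≈ 0.074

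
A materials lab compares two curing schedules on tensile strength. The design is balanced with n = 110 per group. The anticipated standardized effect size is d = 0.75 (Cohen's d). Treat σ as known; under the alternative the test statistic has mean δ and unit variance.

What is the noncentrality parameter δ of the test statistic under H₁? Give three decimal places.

δ ≈ 5.562

The noncentrality parameter scales effect size by the design's sample-size factor: δ = d·√(n/2) = 0.75 × √(110/2) = 5.5621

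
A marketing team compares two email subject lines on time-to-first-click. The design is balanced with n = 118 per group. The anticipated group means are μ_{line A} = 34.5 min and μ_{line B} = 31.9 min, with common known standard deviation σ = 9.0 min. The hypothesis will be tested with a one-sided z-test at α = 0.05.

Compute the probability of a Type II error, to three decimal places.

Standardized effect: d = |μ_{line A} − μ_{line B}| / σ = |34.5 − 31.9| / 9.0 = 0.2889
Noncentrality parameter: δ = d·√(n/2) = 0.2889 × √(118/2) = 2.2190
One-sided α = 0.05 → critical value z_{0.05} = 1.645.
Power = P(Z > 1.645 − δ) = Φ(0.574) = 0.7171.
Type II error: β = 1 − power = 1 − 0.7171 = 0.2829.

β ≈ 0.283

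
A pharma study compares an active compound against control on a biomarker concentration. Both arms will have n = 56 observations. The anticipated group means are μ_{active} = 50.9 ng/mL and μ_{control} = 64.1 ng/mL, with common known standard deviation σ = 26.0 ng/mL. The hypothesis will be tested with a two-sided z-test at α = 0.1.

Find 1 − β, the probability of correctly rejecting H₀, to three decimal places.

Standardized effect: d = |μ_{active} − μ_{control}| / σ = |50.9 − 64.1| / 26.0 = 0.5077
Noncentrality parameter: δ = d·√(n/2) = 0.5077 × √(56/2) = 2.6865
Two-sided α = 0.1 → critical value z_{0.05} = 1.645.
Power = Φ(δ − 1.645) + Φ(−δ − 1.645) = Φ(1.042) + Φ(-4.331) = 0.8512 + 0.0000 = 0.8512.

Power ≈ 0.851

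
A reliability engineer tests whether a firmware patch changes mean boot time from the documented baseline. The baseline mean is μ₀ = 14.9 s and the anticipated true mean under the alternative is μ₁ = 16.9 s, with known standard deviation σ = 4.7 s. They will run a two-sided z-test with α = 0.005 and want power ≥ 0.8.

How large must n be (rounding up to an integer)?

n = 74

Standardized effect: d = |μ₁ − μ₀| / σ = |16.9 − 14.9| / 4.7 = 0.4255
For power 0.8 need Φ(δ − z_{0.0025}) = 0.8, so δ = z_{0.0025} + z_{0.20} = 2.807 + 0.842 = 3.649.
(The Φ(−δ − z_{α/2}) term is vanishingly small for δ > 0 and is dropped in the standard sample-size formula.)
δ = d·√n ⇒ n = (δ/d)² = (3.649 / 0.4255)² = 73.52.
Rounding up, n = 74.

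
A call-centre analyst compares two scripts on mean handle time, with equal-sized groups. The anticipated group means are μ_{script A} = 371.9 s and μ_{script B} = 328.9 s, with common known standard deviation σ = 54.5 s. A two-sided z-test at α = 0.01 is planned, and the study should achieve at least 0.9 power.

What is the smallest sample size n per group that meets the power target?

Standardized effect: d = |μ_{script A} − μ_{script B}| / σ = |371.9 − 328.9| / 54.5 = 0.7890
For power 0.9 need Φ(δ − z_{0.005}) = 0.9, so δ = z_{0.005} + z_{0.10} = 2.576 + 1.282 = 3.857.
(Ignoring the negligible lower-tail rejection probability gives the usual closed-form inversion.)
δ = d·√(n/2) ⇒ n = 2(δ/d)² = 2 × (3.857 / 0.7890)² = 47.80.
Rounding up, n = 48 per group.

n = 48 per group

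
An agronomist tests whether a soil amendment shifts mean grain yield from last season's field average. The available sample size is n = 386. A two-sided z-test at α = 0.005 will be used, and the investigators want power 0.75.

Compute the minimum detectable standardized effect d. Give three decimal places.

d ≈ 0.177

Required noncentrality: δ = z_{0.0025} + z_{0.25} = 2.807 + 0.674 = 3.482.
(The second rejection-region term Φ(−δ − z_{α/2}) is negligible and dropped.)
δ = d·√n ⇒ d = δ/√n = 3.482/√386 = 0.1772.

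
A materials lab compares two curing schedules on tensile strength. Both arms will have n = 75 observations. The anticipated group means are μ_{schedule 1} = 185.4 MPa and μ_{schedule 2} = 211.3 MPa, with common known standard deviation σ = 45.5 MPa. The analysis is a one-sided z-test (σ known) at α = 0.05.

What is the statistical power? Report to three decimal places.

Standardized effect: d = |μ_{schedule 1} − μ_{schedule 2}| / σ = |185.4 − 211.3| / 45.5 = 0.5692
Noncentrality parameter: δ = d·√(n/2) = 0.5692 × √(75/2) = 3.4858
One-sided α = 0.05 → critical value z_{0.05} = 1.645.
Power = Φ(δ − 1.645) = Φ(1.841) = 0.9672.

Power ≈ 0.967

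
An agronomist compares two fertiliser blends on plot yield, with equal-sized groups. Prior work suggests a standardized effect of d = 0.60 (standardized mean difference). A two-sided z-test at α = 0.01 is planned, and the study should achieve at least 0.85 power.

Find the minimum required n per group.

n = 73 per group

Set Φ(δ − 2.576) = 0.85; then δ − 2.576 = Φ⁻¹(0.85) = 1.036, giving δ = 3.612.
(Ignoring the negligible lower-tail rejection probability gives the usual closed-form inversion.)
δ = d·√(n/2) ⇒ n = 2(δ/d)² = 2 × (3.612 / 0.60)² = 72.49.
Round up to the next whole unit.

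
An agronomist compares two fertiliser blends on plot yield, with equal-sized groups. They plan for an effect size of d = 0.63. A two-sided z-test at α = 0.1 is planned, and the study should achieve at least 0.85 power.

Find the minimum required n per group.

Set Φ(δ − 1.645) = 0.85; then δ − 1.645 = Φ⁻¹(0.85) = 1.036, giving δ = 2.681.
(For δ > 0 the lower-tail rejection region contributes negligibly to power, so the one-term inversion is standard.)
δ = d·√(n/2) ⇒ n = 2(δ/d)² = 2 × (2.681 / 0.63)² = 36.23.
Round up to the next whole unit.

n = 37 per group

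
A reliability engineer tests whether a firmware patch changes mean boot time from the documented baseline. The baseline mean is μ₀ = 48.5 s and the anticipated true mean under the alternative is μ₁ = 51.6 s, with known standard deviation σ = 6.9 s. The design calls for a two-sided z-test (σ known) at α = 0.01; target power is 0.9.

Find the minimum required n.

Standardized effect: d = |μ₁ − μ₀| / σ = |51.6 − 48.5| / 6.9 = 0.4493
For power 0.9 need Φ(δ − z_{0.005}) = 0.9, so δ = z_{0.005} + z_{0.10} = 2.576 + 1.282 = 3.857.
(The Φ(−δ − z_{α/2}) term is vanishingly small for δ > 0 and is dropped in the standard sample-size formula.)
δ = d·√n ⇒ n = (δ/d)² = (3.857 / 0.4493)² = 73.72.
Round up to the next whole unit.

n = 74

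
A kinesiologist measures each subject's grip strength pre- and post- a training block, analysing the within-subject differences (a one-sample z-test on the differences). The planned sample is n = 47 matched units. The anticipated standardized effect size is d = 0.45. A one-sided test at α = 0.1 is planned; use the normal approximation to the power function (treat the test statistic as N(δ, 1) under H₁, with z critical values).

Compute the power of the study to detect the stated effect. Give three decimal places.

Noncentrality parameter: δ = d·√n = 0.45 × √47 = 3.0850
Critical value for a one-sided test at α = 0.1: z_α = 1.282.
Power = Φ(δ − 1.282) = Φ(1.803) = 0.9643.

Power ≈ 0.964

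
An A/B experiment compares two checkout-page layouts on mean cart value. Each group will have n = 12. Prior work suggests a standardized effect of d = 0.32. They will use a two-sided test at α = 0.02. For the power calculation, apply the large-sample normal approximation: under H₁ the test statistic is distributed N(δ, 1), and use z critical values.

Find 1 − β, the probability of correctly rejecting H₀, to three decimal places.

Power ≈ 0.062

Noncentrality parameter: λ = d·√(n/2) = 0.32 × √(12/2) = 0.7838
Critical value for a two-sided test at α = 0.02: z_{α/2} = 2.326.
Power = Φ(λ − 2.326) + Φ(−λ − 2.326) = Φ(-1.543) + Φ(-3.110) = 0.0615 + 0.0009 = 0.0624.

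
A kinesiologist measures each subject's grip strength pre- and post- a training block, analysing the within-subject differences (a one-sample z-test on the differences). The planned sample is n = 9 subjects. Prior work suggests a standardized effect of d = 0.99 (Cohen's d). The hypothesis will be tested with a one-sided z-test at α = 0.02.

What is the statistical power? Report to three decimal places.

Noncentrality parameter: δ = d·√n = 0.99 × √9 = 2.9700
One-sided α = 0.02 → critical value z_{0.02} = 2.054.
Power = P(Z > 2.054 − δ) = Φ(0.916) = 0.8202.

Power ≈ 0.820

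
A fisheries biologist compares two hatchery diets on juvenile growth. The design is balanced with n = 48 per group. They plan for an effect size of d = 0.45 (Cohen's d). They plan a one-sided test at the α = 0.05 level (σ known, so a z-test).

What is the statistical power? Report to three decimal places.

Power ≈ 0.712

Noncentrality parameter: δ = d·√(n/2) = 0.45 × √(48/2) = 2.2045
One-sided α = 0.05 → critical value z_{0.05} = 1.645.
Power = Φ(δ − 1.645) = Φ(0.560) = 0.7122.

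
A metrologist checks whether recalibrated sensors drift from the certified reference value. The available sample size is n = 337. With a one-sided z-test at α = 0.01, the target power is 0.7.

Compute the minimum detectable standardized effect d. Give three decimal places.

d ≈ 0.155

Required noncentrality: δ = z_{0.01} + z_{0.30} = 2.326 + 0.524 = 2.851.
δ = d·√n ⇒ d = δ/√n = 2.851/√337 = 0.1553.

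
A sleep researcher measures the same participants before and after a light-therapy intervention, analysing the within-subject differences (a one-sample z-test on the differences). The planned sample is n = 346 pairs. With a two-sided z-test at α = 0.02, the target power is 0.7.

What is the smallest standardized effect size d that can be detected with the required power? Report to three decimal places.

Need Φ(δ − 2.326) = 0.7, so δ = 2.326 + 0.524 = 2.851.
(Lower-tail contribution to power is negligible for δ > 0.)
δ = d·√n ⇒ d = δ/√n = 2.851/√346 = 0.1533.

d ≈ 0.153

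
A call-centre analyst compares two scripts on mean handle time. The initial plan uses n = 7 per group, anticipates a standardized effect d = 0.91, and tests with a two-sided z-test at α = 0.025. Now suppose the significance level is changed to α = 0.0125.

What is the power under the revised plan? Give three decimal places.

δ = d·√(n/2) = 0.91 × √(7/2) = 1.7025 (unchanged). New critical value: z_{0.0063} = 2.498.
Revised power = Φ(δ − 2.498) + Φ(−δ − 2.498) = Φ(-0.795) + Φ(-4.200) = 0.2132 + 0.0000 = 0.2132.

Power ≈ 0.213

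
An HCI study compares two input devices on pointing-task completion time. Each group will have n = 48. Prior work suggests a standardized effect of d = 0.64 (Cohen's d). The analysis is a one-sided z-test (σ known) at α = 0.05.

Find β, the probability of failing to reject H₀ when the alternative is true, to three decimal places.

β ≈ 0.068

Noncentrality parameter: δ = d·√(n/2) = 0.64 × √(48/2) = 3.1353
Critical value for a one-sided test at α = 0.05: z_α = 1.645.
Power = Φ(δ − 1.645) = Φ(1.490) = 0.9320.
Type II error: β = 1 − power = 1 − 0.9320 = 0.0680.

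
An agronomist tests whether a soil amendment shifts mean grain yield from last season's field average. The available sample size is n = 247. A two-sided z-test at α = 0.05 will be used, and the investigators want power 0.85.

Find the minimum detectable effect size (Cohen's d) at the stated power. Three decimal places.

Required noncentrality: δ = z_{0.025} + z_{0.15} = 1.960 + 1.036 = 2.996.
(Lower-tail contribution to power is negligible for δ > 0.)
δ = d·√n ⇒ d = δ/√n = 2.996/√247 = 0.1907.

d ≈ 0.191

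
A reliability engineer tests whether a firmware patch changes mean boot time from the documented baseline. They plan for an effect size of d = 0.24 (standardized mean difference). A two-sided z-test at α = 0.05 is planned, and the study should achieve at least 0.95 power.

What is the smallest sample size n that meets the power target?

n = 226

Set Φ(δ − 1.960) = 0.95; then δ − 1.960 = Φ⁻¹(0.95) = 1.645, giving δ = 3.605.
(For δ > 0 the lower-tail rejection region contributes negligibly to power, so the one-term inversion is standard.)
δ = d·√n ⇒ n = (δ/d)² = (3.605 / 0.24)² = 225.60.
Rounding up, n = 226.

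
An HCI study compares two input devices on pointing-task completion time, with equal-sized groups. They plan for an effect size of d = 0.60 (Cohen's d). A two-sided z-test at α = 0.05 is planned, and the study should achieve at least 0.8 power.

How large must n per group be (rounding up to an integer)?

Set Φ(δ − 1.960) = 0.8; then δ − 1.960 = Φ⁻¹(0.8) = 0.842, giving δ = 2.802.
(For δ > 0 the lower-tail rejection region contributes negligibly to power, so the one-term inversion is standard.)
δ = d·√(n/2) ⇒ n = 2(δ/d)² = 2 × (2.802 / 0.60)² = 43.60.
Rounding up, n = 44 per group.

n = 44 per group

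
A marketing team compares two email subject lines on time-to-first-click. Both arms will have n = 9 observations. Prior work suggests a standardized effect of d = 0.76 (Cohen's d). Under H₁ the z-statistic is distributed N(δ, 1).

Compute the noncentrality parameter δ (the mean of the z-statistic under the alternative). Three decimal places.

δ ≈ 1.612

The noncentrality parameter scales effect size by the design's sample-size factor: δ = d·√(n/2) = 0.76 × √(9/2) = 1.6122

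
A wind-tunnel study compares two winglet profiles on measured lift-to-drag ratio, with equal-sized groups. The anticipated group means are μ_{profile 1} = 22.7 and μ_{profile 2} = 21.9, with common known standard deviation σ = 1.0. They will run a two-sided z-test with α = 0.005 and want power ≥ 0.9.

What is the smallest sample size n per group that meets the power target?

n = 53 per group

Standardized effect: d = |μ_{profile 1} − μ_{profile 2}| / σ = |22.7 − 21.9| / 1.0 = 0.8000
For power 0.9 need Φ(δ − z_{0.0025}) = 0.9, so δ = z_{0.0025} + z_{0.10} = 2.807 + 1.282 = 4.089.
(For δ > 0 the lower-tail rejection region contributes negligibly to power, so the one-term inversion is standard.)
δ = d·√(n/2) ⇒ n = 2(δ/d)² = 2 × (4.089 / 0.8000)² = 52.24.
Rounding up, n = 53 per group.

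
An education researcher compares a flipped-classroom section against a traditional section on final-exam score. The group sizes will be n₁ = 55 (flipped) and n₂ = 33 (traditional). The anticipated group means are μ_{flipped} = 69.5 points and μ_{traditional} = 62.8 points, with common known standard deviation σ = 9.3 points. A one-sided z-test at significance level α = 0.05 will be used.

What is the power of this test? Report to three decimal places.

Standardized effect: d = |μ_{flipped} − μ_{traditional}| / σ = |69.5 − 62.8| / 9.3 = 0.7204
Noncentrality parameter: δ = d / √(1/n₁ + 1/n₂) = 0.7204 / √(1/55 + 1/33) = 3.2718
One-sided α = 0.05 → critical value z_{0.05} = 1.645.
Power = Φ(δ − 1.645) = Φ(1.627) = 0.9481.

Power ≈ 0.948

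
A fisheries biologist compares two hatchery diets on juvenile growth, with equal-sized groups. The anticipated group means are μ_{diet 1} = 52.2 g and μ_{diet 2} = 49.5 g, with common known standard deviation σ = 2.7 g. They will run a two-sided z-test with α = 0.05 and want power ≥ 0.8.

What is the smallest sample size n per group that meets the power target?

n = 16 per group

Standardized effect: d = |μ_{diet 1} − μ_{diet 2}| / σ = |52.2 − 49.5| / 2.7 = 1.0000
Set Φ(δ − 1.960) = 0.8; then δ − 1.960 = Φ⁻¹(0.8) = 0.842, giving δ = 2.802.
(For δ > 0 the lower-tail rejection region contributes negligibly to power, so the one-term inversion is standard.)
δ = d·√(n/2) ⇒ n = 2(δ/d)² = 2 × (2.802 / 1.0000)² = 15.70.
Round up to the next whole unit.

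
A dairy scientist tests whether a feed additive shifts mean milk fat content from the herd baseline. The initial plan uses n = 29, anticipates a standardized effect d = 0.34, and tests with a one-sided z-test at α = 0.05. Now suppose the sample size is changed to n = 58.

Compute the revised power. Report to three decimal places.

With n = 58: δ = d·√n = 0.34 × √58 = 2.5894. Critical value z_{0.05} = 1.645.
Revised power = P(Z > 1.645 − δ) = Φ(0.945) = 0.8275.

Power ≈ 0.828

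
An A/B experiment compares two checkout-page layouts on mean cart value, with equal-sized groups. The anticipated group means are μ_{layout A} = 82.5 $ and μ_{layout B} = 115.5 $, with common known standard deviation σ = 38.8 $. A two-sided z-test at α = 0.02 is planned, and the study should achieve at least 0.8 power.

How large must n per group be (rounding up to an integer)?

Standardized effect: d = |μ_{layout A} − μ_{layout B}| / σ = |82.5 − 115.5| / 38.8 = 0.8505
Set Φ(δ − 2.326) = 0.8; then δ − 2.326 = Φ⁻¹(0.8) = 0.842, giving δ = 3.168.
(For δ > 0 the lower-tail rejection region contributes negligibly to power, so the one-term inversion is standard.)
δ = d·√(n/2) ⇒ n = 2(δ/d)² = 2 × (3.168 / 0.8505)² = 27.75.
Round up to the next whole unit.

n = 28 per group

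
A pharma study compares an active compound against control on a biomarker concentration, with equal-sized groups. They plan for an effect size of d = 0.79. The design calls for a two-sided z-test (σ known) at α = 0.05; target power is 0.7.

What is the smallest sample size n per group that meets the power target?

Set Φ(δ − 1.960) = 0.7; then δ − 1.960 = Φ⁻¹(0.7) = 0.524, giving δ = 2.484.
(The Φ(−δ − z_{α/2}) term is vanishingly small for δ > 0 and is dropped in the standard sample-size formula.)
δ = d·√(n/2) ⇒ n = 2(δ/d)² = 2 × (2.484 / 0.79)² = 19.78.
Round up to the next whole unit.

n = 20 per group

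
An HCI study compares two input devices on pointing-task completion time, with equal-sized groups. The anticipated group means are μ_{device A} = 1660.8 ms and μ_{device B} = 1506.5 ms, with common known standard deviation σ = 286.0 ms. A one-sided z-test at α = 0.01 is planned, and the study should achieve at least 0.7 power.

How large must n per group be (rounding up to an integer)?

n = 56 per group

Standardized effect: d = |μ_{device A} − μ_{device B}| / σ = |1660.8 − 1506.5| / 286.0 = 0.5395
Set Φ(δ − 2.326) = 0.7; then δ − 2.326 = Φ⁻¹(0.7) = 0.524, giving δ = 2.851.
δ = d·√(n/2) ⇒ n = 2(δ/d)² = 2 × (2.851 / 0.5395)² = 55.84.
Rounding up, n = 56 per group.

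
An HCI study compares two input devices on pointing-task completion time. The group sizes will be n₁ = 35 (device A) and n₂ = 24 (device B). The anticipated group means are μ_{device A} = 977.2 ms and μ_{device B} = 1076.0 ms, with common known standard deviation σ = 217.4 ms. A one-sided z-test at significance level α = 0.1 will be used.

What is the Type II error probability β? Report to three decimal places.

β ≈ 0.332

Standardized effect: d = |μ_{device A} − μ_{device B}| / σ = |977.2 − 1076.0| / 217.4 = 0.4545
Noncentrality parameter: δ = d / √(1/n₁ + 1/n₂) = 0.4545 / √(1/35 + 1/24) = 1.7148
One-sided α = 0.1 → critical value z_{0.1} = 1.282.
Power = P(Z > 1.282 − δ) = Φ(0.433) = 0.6676.
Type II error: β = 1 − power = 1 − 0.6676 = 0.3324.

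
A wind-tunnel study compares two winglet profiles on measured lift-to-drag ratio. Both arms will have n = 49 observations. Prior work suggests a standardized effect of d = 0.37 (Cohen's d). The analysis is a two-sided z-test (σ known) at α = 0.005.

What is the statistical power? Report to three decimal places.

Noncentrality parameter: δ = d·√(n/2) = 0.37 × √(49/2) = 1.8314
Two-sided α = 0.005 → critical value z_{0.0025} = 2.807.
Power = Φ(δ − 2.807) + Φ(−δ − 2.807) = Φ(-0.976) + Φ(-4.638) = 0.1646 + 0.0000 = 0.1646.

Power ≈ 0.165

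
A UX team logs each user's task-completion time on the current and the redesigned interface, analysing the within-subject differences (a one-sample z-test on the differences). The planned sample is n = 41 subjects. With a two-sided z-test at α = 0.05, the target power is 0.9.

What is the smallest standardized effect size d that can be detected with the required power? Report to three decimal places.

d ≈ 0.506

Required noncentrality: δ = z_{0.025} + z_{0.10} = 1.960 + 1.282 = 3.242.
(The second rejection-region term Φ(−δ − z_{α/2}) is negligible and dropped.)
δ = d·√n ⇒ d = δ/√n = 3.242/√41 = 0.5062.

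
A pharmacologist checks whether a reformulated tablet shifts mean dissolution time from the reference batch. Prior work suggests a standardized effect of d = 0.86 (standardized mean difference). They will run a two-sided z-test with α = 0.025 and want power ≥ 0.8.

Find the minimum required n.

n = 13

For power 0.8 need Φ(δ − z_{0.0125}) = 0.8, so δ = z_{0.0125} + z_{0.20} = 2.241 + 0.842 = 3.083.
(Ignoring the negligible lower-tail rejection probability gives the usual closed-form inversion.)
δ = d·√n ⇒ n = (δ/d)² = (3.083 / 0.86)² = 12.85.
Round up to the next whole unit.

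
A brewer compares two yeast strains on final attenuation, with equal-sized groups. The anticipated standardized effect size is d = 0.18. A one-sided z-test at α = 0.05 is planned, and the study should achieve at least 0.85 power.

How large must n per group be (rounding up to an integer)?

n = 444 per group

Set Φ(δ − 1.645) = 0.85; then δ − 1.645 = Φ⁻¹(0.85) = 1.036, giving δ = 2.681.
δ = d·√(n/2) ⇒ n = 2(δ/d)² = 2 × (2.681 / 0.18)² = 443.78.
Round up to the next whole unit.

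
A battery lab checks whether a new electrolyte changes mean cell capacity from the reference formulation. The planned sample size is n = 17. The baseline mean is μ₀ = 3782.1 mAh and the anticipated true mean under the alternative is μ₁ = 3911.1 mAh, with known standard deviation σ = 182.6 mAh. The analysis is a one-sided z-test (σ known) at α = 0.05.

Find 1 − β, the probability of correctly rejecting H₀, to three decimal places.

Power ≈ 0.898

Standardized effect: d = |μ₁ − μ₀| / σ = |3911.1 − 3782.1| / 182.6 = 0.7065
Noncentrality parameter: δ = d·√n = 0.7065 × √17 = 2.9128
Critical value for a one-sided test at α = 0.05: z_α = 1.645.
Power = P(Z > 1.645 − δ) = Φ(1.268) = 0.8976.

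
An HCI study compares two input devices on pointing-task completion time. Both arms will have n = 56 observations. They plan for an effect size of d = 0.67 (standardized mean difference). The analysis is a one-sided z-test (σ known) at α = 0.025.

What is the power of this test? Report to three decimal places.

Noncentrality parameter: δ = d·√(n/2) = 0.67 × √(56/2) = 3.5453
Critical value for a one-sided test at α = 0.025: z_α = 1.960.
Power = Φ(δ − 1.960) = Φ(1.585) = 0.9436.

Power ≈ 0.944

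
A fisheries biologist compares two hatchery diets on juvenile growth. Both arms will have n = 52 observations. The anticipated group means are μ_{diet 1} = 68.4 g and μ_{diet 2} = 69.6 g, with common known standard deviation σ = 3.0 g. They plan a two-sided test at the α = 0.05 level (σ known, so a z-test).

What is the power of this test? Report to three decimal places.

Power ≈ 0.532

Standardized effect: d = |μ_{diet 1} − μ_{diet 2}| / σ = |68.4 − 69.6| / 3.0 = 0.4000
Noncentrality parameter: δ = d·√(n/2) = 0.4000 × √(52/2) = 2.0396
Critical value for a two-sided test at α = 0.05: z_{α/2} = 1.960.
Power = Φ(δ − 1.960) + Φ(−δ − 1.960) = Φ(0.080) + Φ(-4.000) = 0.5317 + 0.0000 = 0.5318.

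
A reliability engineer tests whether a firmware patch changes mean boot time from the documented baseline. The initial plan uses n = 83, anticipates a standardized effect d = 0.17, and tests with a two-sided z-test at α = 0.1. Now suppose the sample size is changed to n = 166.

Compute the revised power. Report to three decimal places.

Power ≈ 0.707

With n = 166: δ = d·√n = 0.17 × √166 = 2.1903. Critical value z_{0.05} = 1.645.
Revised power = Φ(δ − 1.645) + Φ(−δ − 1.645) = Φ(0.545) + Φ(-3.835) = 0.7073 + 0.0001 = 0.7073.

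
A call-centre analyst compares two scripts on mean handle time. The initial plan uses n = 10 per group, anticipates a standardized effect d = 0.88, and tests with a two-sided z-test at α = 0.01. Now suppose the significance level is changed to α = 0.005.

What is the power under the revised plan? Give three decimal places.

δ = d·√(n/2) = 0.88 × √(10/2) = 1.9677 (unchanged). New critical value: z_{0.0025} = 2.807.
Revised power = Φ(δ − 2.807) + Φ(−δ − 2.807) = Φ(-0.839) + Φ(-4.775) = 0.2007 + 0.0000 = 0.2007.

Power ≈ 0.201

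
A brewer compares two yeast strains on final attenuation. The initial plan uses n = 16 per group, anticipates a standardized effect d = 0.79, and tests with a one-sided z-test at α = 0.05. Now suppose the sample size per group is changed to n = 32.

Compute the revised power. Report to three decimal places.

Power ≈ 0.935

With n = 32 per group: δ = d·√(n/2) = 0.79 × √(32/2) = 3.1600. Critical value z_{0.05} = 1.645.
Revised power = P(Z > 1.645 − δ) = Φ(1.515) = 0.9351.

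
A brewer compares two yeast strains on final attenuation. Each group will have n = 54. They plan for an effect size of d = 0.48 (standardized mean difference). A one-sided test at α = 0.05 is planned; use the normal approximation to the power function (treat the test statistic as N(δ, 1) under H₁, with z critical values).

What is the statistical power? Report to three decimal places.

Power ≈ 0.802

Noncentrality parameter: δ = d·√(n/2) = 0.48 × √(54/2) = 2.4942
One-sided α = 0.05 → critical value z_{0.05} = 1.645.
Power = Φ(δ − 1.645) = Φ(0.849) = 0.8021.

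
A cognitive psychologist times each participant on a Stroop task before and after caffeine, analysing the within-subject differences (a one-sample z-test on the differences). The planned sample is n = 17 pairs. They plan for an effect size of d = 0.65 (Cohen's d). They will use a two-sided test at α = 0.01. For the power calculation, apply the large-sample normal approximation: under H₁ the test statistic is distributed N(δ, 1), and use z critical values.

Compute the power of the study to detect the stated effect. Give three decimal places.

Noncentrality parameter: δ = d·√n = 0.65 × √17 = 2.6800
Critical value for a two-sided test at α = 0.01: z_{α/2} = 2.576.
Power = Φ(δ − 2.576) + Φ(−δ − 2.576) = Φ(0.104) + Φ(-5.256) = 0.5415 + 0.0000 = 0.5415.

Power ≈ 0.541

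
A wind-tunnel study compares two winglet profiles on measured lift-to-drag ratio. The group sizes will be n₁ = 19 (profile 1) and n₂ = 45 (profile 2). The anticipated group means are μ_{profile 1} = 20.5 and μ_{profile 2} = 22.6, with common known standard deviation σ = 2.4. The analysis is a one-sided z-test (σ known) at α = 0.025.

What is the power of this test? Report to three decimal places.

Power ≈ 0.892

Standardized effect: d = |μ_{profile 1} − μ_{profile 2}| / σ = |20.5 − 22.6| / 2.4 = 0.8750
Noncentrality parameter: δ = d / √(1/n₁ + 1/n₂) = 0.8750 / √(1/19 + 1/45) = 3.1982
Critical value for a one-sided test at α = 0.025: z_α = 1.960.
Power = P(Z > 1.960 − δ) = Φ(1.238) = 0.8922.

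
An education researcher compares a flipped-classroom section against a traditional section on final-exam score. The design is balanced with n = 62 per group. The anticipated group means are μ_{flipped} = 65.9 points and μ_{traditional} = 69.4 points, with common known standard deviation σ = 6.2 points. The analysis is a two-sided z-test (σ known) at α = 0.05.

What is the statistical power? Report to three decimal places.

Power ≈ 0.882

Standardized effect: d = |μ_{flipped} − μ_{traditional}| / σ = |65.9 − 69.4| / 6.2 = 0.5645
Noncentrality parameter: δ = d·√(n/2) = 0.5645 × √(62/2) = 3.1431
Critical value for a two-sided test at α = 0.05: z_{α/2} = 1.960.
Power = Φ(δ − 1.960) + Φ(−δ − 1.960) = Φ(1.183) + Φ(-5.103) = 0.8816 + 0.0000 = 0.8816.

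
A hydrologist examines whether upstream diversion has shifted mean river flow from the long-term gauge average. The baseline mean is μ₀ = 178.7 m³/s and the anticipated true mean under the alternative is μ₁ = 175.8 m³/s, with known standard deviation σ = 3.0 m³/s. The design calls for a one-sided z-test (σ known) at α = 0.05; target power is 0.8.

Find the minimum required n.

Standardized effect: d = |μ₁ − μ₀| / σ = |175.8 − 178.7| / 3.0 = 0.9667
Set Φ(δ − 1.645) = 0.8; then δ − 1.645 = Φ⁻¹(0.8) = 0.842, giving δ = 2.486.
δ = d·√n ⇒ n = (δ/d)² = (2.486 / 0.9667)² = 6.62.
Rounding up, n = 7.

n = 7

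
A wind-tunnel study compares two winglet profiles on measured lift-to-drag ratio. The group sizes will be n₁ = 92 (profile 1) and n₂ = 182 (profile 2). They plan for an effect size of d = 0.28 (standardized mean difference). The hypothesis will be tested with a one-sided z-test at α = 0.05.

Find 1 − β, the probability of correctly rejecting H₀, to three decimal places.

Noncentrality parameter: δ = d / √(1/n₁ + 1/n₂) = 0.28 / √(1/92 + 1/182) = 2.1888
One-sided α = 0.05 → critical value z_{0.05} = 1.645.
Power = Φ(δ − 1.645) = Φ(0.544) = 0.7068.

Power ≈ 0.707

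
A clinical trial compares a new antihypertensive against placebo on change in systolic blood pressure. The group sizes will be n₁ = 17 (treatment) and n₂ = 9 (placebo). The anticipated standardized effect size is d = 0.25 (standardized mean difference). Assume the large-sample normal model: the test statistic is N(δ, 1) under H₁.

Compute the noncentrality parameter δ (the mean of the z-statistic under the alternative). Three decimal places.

δ ≈ 0.606

The noncentrality parameter scales effect size by the design's sample-size factor: δ = d / √(1/n₁ + 1/n₂) = 0.25 / √(1/17 + 1/9) = 0.6065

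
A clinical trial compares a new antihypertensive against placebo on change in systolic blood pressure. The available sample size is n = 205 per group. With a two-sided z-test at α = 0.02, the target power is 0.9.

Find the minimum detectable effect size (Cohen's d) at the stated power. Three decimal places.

Need Φ(δ − 2.326) = 0.9, so δ = 2.326 + 1.282 = 3.608.
(Lower-tail contribution to power is negligible for δ > 0.)
δ = d·√(n/2) ⇒ d = δ/√(n/2) = 3.608/√(205/2) = 0.3564.

d ≈ 0.356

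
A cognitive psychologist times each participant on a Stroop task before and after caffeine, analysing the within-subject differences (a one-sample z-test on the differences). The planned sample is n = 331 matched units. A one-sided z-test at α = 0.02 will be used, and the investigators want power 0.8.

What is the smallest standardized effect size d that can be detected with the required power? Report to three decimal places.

Required noncentrality: δ = z_{0.02} + z_{0.20} = 2.054 + 0.842 = 2.895.
δ = d·√n ⇒ d = δ/√n = 2.895/√331 = 0.1591.

d ≈ 0.159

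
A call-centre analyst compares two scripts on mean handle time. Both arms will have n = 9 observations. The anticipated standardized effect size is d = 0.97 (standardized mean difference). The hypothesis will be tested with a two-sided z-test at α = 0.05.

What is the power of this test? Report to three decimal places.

Power ≈ 0.539

Noncentrality parameter: δ = d·√(n/2) = 0.97 × √(9/2) = 2.0577
Two-sided α = 0.05 → critical value z_{0.025} = 1.960.
Power = Φ(δ − 1.960) + Φ(−δ − 1.960) = Φ(0.098) + Φ(-4.018) = 0.5389 + 0.0000 = 0.5390.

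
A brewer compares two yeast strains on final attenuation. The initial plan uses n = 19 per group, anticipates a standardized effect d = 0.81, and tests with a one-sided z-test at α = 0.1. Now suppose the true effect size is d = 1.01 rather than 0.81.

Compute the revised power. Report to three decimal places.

Power ≈ 0.966

With d = 1.01: δ = d·√(n/2) = 1.01 × √(19/2) = 3.1130. Critical value z_{0.1} = 1.282.
Revised power = Φ(δ − 1.282) = Φ(1.831) = 0.9665.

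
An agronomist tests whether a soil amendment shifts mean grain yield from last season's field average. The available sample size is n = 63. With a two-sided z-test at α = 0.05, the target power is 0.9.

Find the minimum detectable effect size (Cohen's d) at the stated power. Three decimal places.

d ≈ 0.408

Need Φ(δ − 1.960) = 0.9, so δ = 1.960 + 1.282 = 3.242.
(The second rejection-region term Φ(−δ − z_{α/2}) is negligible and dropped.)
δ = d·√n ⇒ d = δ/√n = 3.242/√63 = 0.4084.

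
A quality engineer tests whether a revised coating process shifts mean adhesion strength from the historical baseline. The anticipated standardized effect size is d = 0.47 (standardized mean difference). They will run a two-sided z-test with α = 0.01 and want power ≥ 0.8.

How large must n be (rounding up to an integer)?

For power 0.8 need Φ(δ − z_{0.005}) = 0.8, so δ = z_{0.005} + z_{0.20} = 2.576 + 0.842 = 3.417.
(For δ > 0 the lower-tail rejection region contributes negligibly to power, so the one-term inversion is standard.)
δ = d·√n ⇒ n = (δ/d)² = (3.417 / 0.47)² = 52.87.
Rounding up, n = 53.

n = 53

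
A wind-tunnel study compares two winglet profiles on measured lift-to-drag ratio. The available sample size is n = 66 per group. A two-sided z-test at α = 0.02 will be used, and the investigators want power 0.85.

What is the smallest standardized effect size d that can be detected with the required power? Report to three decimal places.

Required noncentrality: δ = z_{0.01} + z_{0.15} = 2.326 + 1.036 = 3.363.
(Lower-tail contribution to power is negligible for δ > 0.)
δ = d·√(n/2) ⇒ d = δ/√(n/2) = 3.363/√(66/2) = 0.5854.

d ≈ 0.585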